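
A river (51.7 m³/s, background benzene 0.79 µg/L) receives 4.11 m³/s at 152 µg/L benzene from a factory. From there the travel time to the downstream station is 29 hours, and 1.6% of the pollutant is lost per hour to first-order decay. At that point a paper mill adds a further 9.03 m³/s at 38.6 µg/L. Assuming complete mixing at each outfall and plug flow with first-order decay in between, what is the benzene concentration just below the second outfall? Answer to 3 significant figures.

11.8 µg/L

Conservation of mass: C = (51.70·0.7900 + 4.110·152.0) / 55.81 = 665.6/55.81 = 11.93 µg/L; combined flow 55.81 m³/s.
1.6%/h lost → k = −ln(1 − 0.016) = 0.01613 h⁻¹.
First-order decay: C = 11.93·exp(−k·t) = 11.93·0.6264 = 7.470 µg/L.
At the second outfall, C = (55.81·7.470 + 9.030·38.60) / (55.81 + 9.030) = 11.81 µg/L.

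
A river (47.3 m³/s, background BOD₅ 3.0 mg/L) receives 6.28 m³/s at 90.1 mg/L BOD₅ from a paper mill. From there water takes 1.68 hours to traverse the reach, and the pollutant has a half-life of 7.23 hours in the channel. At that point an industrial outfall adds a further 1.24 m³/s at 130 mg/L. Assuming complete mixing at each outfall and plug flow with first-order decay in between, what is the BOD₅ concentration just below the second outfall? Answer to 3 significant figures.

After mixing, C = (47.30·3.000 + 6.280·90.10) / 53.58 = 707.7/53.58 = 13.21 mg/L; combined flow 53.58 m³/s.
Half-life 7.23 h → k = ln 2 / 7.23 = 0.09587 h⁻¹ = 2.301 d⁻¹.
First-order decay: C = 13.21·exp(−k·t) = 13.21·0.8512 = 11.24 mg/L.
At the second outfall, C = (53.58·11.24 + 1.240·130.0) / (53.58 + 1.240) = 13.93 mg/L.

13.9 mg/L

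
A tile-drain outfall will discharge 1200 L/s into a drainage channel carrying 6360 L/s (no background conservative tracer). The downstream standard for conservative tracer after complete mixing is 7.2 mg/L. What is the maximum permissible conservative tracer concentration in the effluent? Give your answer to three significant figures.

At the limit, (Qr·Cr + Qe·Cₑ)/(Qr + Qe) = 7.2:
Cₑ = (7560·7.2 − 6360·0) / 1200 = 45.36 mg/L.

45.4 mg/L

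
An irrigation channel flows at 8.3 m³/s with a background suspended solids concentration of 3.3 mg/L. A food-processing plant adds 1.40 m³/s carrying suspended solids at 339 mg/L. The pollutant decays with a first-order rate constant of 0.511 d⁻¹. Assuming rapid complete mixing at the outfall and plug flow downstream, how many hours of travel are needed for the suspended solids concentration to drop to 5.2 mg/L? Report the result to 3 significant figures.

Mixed concentration C = ΣQC/ΣQ = (8.300·3.300 + 1.400·339.0) / 9.700 = 502.0/9.700 = 51.75 mg/L.
51.75·exp(−k·t) = 5.2 → t = ln(51.75/5.2)/k = 388500 s = 107.9 h.

108 h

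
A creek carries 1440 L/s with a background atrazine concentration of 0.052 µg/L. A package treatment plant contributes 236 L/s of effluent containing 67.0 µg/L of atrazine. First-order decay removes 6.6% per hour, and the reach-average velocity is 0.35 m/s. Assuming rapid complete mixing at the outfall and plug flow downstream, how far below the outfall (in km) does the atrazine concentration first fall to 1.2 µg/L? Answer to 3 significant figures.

After mixing, C = (1440·0.05200 + 236.0·67.00) / 1676 = 15890/1676 = 9.479 µg/L.
6.6%/h lost → k = −ln(1 − 0.066) = 0.06828 h⁻¹.
Set 9.479·exp(−k·t) = 1.2 → t = ln(9.479/1.2)/k = 109000 s = 30.27 h.
Distance = v·t = 0.35·109000 = 38140 m = 38.14 km.

38.1 km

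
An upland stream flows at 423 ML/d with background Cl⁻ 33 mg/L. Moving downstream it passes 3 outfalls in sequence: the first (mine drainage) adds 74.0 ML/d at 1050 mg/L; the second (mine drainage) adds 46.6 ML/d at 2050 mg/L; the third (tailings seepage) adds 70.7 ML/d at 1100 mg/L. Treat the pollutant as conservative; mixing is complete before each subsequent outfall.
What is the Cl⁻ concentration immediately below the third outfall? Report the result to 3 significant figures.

Outfall 1: combined Q = 497.0 ML/d; C = (423.0·33.00 + 74.00·1050)/497.0 = 184.4 mg/L.
Outfall 2: combined Q = 543.6 ML/d; C = (497.0·184.4 + 46.60·2050)/543.6 = 344.4 mg/L.
Outfall 3: combined Q = 614.3 ML/d; C = (543.6·344.4 + 70.70·1100)/614.3 = 431.3 mg/L.

431 mg/L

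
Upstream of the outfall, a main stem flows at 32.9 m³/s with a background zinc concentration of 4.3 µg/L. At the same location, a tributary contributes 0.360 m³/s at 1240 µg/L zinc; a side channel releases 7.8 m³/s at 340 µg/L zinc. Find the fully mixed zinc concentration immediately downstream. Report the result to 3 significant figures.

Flow-weighted average: C = (32.90·4.300 + 0.3600·1240 + 7.800·340.0) / 41.06 = 3240/41.06 = 78.91 µg/L.

78.9 µg/L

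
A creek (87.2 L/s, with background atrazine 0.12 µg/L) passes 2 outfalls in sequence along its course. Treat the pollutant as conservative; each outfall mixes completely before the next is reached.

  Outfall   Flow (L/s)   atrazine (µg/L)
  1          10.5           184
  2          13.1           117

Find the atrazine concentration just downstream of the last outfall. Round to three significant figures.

Outfall 1: combined Q = 97.70 L/s; C = (87.20·0.1200 + 10.50·184.0)/97.70 = 19.88 µg/L.
Outfall 2: combined Q = 110.8 L/s; C = (97.70·19.88 + 13.10·117.0)/110.8 = 31.36 µg/L.

31.4 µg/L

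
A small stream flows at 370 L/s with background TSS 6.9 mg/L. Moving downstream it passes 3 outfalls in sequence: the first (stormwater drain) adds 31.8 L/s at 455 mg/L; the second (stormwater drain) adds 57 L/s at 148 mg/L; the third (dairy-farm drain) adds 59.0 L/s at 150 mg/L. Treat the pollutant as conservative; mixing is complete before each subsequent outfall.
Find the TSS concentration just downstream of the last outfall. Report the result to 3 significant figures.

66.3 mg/L

Below outfall 1: Q → 401.8 L/s, C = (370.0·6.900 + 31.80·455.0)/401.8 = 42.36 mg/L.
Below outfall 2: Q → 458.8 L/s, C = (401.8·42.36 + 57.00·148.0)/458.8 = 55.49 mg/L.
Below outfall 3: Q → 517.8 L/s, C = (458.8·55.49 + 59.00·150.0)/517.8 = 66.26 mg/L.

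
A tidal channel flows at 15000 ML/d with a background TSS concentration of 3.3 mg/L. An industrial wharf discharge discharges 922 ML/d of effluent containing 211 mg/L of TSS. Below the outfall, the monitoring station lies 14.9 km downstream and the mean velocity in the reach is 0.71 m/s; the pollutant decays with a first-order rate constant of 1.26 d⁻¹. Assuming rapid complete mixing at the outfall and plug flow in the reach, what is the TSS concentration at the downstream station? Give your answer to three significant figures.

11.3 mg/L

After mixing, C = (15000·3.300 + 922.0·211.0) / 15920 = 244000/15920 = 15.33 mg/L.
Travel time t = 14.9·1000 / 0.71 = 20990 s = 5.829 h.
Applying C = C₀e^(−kt): 15.33 × 0.7364 = 11.29 mg/L.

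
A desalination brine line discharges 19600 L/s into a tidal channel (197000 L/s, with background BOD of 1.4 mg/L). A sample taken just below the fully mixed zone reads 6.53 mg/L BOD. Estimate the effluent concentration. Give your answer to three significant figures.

Mass balance: 197000·1.400 + 19600·Cₑ = 216600·6.530
→ Cₑ = (216600·6.530 − 197000·1.400) / 19600 = 58.09 mg/L.

58.1 mg/L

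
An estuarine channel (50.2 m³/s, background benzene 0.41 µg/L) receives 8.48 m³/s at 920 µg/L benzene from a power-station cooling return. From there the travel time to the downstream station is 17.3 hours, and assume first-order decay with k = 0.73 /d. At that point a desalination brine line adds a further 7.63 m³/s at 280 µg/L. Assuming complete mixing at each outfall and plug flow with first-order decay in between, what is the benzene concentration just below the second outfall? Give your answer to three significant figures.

Flow-weighted average: C = (50.20·0.4100 + 8.480·920.0) / 58.68 = 7822/58.68 = 133.3 µg/L; combined flow 58.68 m³/s.
After decay, C = 133.3 × e^(−kt) = 133.3 × 0.5908 = 78.76 µg/L.
At the second outfall, C = (58.68·78.76 + 7.630·280.0) / (58.68 + 7.630) = 101.9 µg/L.

102 µg/L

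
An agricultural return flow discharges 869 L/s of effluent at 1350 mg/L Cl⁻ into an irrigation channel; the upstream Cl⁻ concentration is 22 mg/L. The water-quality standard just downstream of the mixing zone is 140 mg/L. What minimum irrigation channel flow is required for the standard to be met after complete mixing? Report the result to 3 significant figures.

Set C_mix = 140: (Q·22.00 + 869.0·1350) / (Q + 869.0) = 140
→ Q = 869.0·(1350 − 140)/(140 − 22.00) = 8911 L/s.

8910 L/s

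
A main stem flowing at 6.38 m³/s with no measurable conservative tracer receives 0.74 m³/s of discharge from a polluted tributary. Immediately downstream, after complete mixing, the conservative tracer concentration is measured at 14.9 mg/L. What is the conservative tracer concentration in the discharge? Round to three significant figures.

Mass balance: 6.380·0 + 0.7400·Cₑ = 7.120·14.90
→ Cₑ = (7.120·14.90 − 6.380·0) / 0.7400 = 143.4 mg/L.

143 mg/L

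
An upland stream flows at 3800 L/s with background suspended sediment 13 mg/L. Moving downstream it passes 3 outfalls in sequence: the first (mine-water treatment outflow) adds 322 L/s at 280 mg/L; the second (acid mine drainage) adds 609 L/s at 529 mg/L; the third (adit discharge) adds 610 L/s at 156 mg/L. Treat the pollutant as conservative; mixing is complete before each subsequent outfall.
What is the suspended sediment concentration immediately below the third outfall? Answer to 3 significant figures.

After outfall 1: Q = 3800 + 322.0 = 4122 L/s; C = (3800·13.00 + 322.0·280.0)/4122 = 33.86 mg/L.
After outfall 2: Q = 4122 + 609.0 = 4731 L/s; C = (4122·33.86 + 609.0·529.0)/4731 = 97.59 mg/L.
After outfall 3: Q = 4731 + 610.0 = 5341 L/s; C = (4731·97.59 + 610.0·156.0)/5341 = 104.3 mg/L.

104 mg/L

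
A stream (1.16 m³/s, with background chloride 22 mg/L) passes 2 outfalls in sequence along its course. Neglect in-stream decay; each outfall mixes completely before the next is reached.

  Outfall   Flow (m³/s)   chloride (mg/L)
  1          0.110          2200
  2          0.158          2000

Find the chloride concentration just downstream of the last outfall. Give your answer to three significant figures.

Below outfall 1: Q → 1.270 m³/s, C = (1.160·22.00 + 0.1100·2200)/1.270 = 210.6 mg/L.
Below outfall 2: Q → 1.428 m³/s, C = (1.270·210.6 + 0.1580·2000)/1.428 = 408.6 mg/L.

409 mg/L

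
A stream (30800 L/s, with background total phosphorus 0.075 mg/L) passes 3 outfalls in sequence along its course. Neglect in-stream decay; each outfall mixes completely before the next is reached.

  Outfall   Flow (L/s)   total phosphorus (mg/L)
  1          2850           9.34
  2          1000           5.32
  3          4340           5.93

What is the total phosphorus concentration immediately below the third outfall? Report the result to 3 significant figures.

After outfall 1: Q = 30800 + 2850 = 33650 L/s; C = (30800·0.07500 + 2850·9.340)/33650 = 0.8597 mg/L.
After outfall 2: Q = 33650 + 1000 = 34650 L/s; C = (33650·0.8597 + 1000·5.320)/34650 = 0.9884 mg/L.
After outfall 3: Q = 34650 + 4340 = 38990 L/s; C = (34650·0.9884 + 4340·5.930)/38990 = 1.538 mg/L.

1.54 mg/L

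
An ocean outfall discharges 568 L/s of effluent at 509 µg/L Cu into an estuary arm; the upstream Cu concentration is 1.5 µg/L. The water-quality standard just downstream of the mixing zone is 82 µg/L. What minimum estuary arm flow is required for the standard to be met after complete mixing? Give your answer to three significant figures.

3010 L/s

Set C_mix = 82: (Q·1.500 + 568.0·509.0) / (Q + 568.0) = 82
→ Q = 568.0·(509.0 − 82)/(82 − 1.500) = 3013 L/s.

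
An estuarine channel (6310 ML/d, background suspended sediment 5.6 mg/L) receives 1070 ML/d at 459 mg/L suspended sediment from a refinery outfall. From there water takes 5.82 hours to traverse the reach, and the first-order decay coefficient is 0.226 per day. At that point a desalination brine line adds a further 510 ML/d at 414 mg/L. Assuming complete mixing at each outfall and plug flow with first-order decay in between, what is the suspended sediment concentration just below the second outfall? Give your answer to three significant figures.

Mixed concentration C = ΣQC/ΣQ = (6310·5.600 + 1070·459.0) / 7380 = 526500/7380 = 71.34 mg/L; combined flow 7380 ML/d.
First-order decay: C = 71.34·exp(−k·t) = 71.34·0.9467 = 67.53 mg/L.
At the second outfall, C = (7380·67.53 + 510.0·414.0) / (7380 + 510.0) = 89.93 mg/L.

89.9 mg/L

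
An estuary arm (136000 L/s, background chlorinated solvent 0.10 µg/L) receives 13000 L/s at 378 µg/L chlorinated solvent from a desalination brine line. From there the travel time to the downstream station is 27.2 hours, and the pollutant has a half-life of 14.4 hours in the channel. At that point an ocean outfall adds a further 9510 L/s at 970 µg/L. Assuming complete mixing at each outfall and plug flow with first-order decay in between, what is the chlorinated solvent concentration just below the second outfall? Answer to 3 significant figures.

66.6 µg/L

Mixed concentration C = ΣQC/ΣQ = (136000·0.1000 + 13000·378.0) / 149000 = 4928000/149000 = 33.07 µg/L; combined flow 149000 L/s.
Half-life 14.4 h → k = ln 2 / 14.4 = 0.04814 h⁻¹ = 1.155 d⁻¹.
After decay, C = 33.07 × e^(−kt) = 33.07 × 0.2700 = 8.930 µg/L.
Second outfall: C = (149000·8.930 + 9510·970.0)/158500 = 66.59 µg/L.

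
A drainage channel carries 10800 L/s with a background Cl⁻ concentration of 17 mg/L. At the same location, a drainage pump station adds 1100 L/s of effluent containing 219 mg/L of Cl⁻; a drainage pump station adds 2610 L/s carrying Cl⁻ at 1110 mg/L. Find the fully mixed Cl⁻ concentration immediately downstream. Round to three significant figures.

229 mg/L

Mixed concentration C = ΣQC/ΣQ = (10800·17.00 + 1100·219.0 + 2610·1110) / 14510 = 3322000/14510 = 228.9 mg/L.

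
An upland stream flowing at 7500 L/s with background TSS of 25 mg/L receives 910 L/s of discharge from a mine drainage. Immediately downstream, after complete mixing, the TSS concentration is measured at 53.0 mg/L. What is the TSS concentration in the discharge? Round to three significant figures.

284 mg/L

Mass balance: 7500·25.00 + 910.0·Cₑ = 8410·53.00
→ Cₑ = (8410·53.00 − 7500·25.00) / 910.0 = 283.8 mg/L.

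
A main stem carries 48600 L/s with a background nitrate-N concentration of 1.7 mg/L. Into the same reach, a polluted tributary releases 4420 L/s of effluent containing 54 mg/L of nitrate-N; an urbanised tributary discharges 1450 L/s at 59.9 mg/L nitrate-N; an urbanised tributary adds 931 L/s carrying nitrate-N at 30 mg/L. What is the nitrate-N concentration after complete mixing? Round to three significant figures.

7.87 mg/L

Conservation of mass: C = (48600·1.700 + 4420·54.00 + 1450·59.90 + 931.0·30.00) / 55400 = 436100/55400 = 7.871 mg/L.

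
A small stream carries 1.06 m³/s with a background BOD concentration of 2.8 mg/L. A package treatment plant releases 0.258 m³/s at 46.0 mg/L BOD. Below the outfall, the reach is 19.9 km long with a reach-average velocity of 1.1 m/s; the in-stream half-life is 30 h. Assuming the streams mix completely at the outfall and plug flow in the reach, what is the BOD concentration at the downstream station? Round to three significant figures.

10.0 mg/L

Conservation of mass: C = (1.060·2.800 + 0.2580·46.00) / 1.318 = 14.84/1.318 = 11.26 mg/L.
Travel time t = 19.9·1000 / 1.1 = 18090 s = 5.025 h.
Half-life 30 h → k = ln 2 / 30 = 0.02310 h⁻¹ = 0.5545 d⁻¹.
Applying C = C₀e^(−kt): 11.26 × 0.8904 = 10.02 mg/L.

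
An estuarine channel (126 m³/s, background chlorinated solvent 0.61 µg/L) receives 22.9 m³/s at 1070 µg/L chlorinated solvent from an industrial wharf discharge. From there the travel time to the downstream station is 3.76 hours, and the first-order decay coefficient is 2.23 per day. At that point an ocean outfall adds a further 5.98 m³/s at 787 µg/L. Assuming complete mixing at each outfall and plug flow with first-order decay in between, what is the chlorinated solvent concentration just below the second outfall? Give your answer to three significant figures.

Flow-weighted average: C = (126.0·0.6100 + 22.90·1070) / 148.9 = 24580/148.9 = 165.1 µg/L; combined flow 148.9 m³/s.
Decay over the reach: 165.1·exp(−kt) = 165.1·0.7051 = 116.4 µg/L.
Second outfall: C = (148.9·116.4 + 5.980·787.0)/154.9 = 142.3 µg/L.

142 µg/L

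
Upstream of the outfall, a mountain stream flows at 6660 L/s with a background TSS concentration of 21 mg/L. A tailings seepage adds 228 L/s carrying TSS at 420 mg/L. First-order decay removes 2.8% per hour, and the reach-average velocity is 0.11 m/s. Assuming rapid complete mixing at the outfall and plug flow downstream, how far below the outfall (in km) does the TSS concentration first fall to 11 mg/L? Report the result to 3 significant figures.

15.8 km

Conservation of mass: C = (6660·21.00 + 228.0·420.0) / 6888 = 235600/6888 = 34.21 mg/L.
2.8%/h lost → k = −ln(1 − 0.028) = 0.02840 h⁻¹.
Set 34.21·exp(−k·t) = 11 → t = ln(34.21/11)/k = 143800 s = 39.95 h.
Distance = v·t = 0.11·143800 = 15820 m = 15.82 km.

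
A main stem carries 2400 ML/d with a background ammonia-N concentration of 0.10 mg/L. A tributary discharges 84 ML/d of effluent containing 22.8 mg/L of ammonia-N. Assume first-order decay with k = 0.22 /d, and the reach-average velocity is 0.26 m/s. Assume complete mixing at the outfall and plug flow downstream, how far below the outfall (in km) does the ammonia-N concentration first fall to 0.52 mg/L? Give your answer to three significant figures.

52.3 km

After mixing, C = (2400·0.1000 + 84.00·22.80) / 2484 = 2155/2484 = 0.8676 mg/L.
Set 0.8676·exp(−k·t) = 0.52 → t = ln(0.8676/0.52)/k = 201100 s = 55.85 h.
Distance = v·t = 0.26·201100 = 52270 m = 52.27 km.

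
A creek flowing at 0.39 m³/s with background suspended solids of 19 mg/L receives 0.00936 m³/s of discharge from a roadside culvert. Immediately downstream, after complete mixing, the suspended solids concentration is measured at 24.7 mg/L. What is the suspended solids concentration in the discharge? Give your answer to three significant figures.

Mass balance: 0.3900·19.00 + 0.009360·Cₑ = 0.3994·24.70
→ Cₑ = (0.3994·24.70 − 0.3900·19.00) / 0.009360 = 262.2 mg/L.

262 mg/L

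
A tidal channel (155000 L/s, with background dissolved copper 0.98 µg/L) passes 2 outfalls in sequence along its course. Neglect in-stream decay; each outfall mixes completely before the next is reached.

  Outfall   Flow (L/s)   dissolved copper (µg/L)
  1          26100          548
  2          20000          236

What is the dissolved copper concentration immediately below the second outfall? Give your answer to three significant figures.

95.3 µg/L

Outfall 1: combined Q = 181100 L/s; C = (155000·0.9800 + 26100·548.0)/181100 = 79.82 µg/L.
Outfall 2: combined Q = 201100 L/s; C = (181100·79.82 + 20000·236.0)/201100 = 95.35 µg/L.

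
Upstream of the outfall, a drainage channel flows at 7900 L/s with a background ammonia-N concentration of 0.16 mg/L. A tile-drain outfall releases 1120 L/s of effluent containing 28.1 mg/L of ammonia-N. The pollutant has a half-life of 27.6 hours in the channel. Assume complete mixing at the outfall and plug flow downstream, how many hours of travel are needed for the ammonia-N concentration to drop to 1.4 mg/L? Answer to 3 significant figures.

Mixed concentration C = ΣQC/ΣQ = (7900·0.1600 + 1120·28.10) / 9020 = 32740/9020 = 3.629 mg/L.
Half-life 27.6 h → k = ln 2 / 27.6 = 0.02511 h⁻¹ = 0.6027 d⁻¹.
3.629·exp(−k·t) = 1.4 → t = ln(3.629/1.4)/k = 136500 s = 37.93 h.

37.9 h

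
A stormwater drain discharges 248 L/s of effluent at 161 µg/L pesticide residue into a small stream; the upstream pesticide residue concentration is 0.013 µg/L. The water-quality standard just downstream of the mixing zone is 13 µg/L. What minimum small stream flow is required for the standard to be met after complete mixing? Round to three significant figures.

Set C_mix = 13: (Q·0.01300 + 248.0·161.0) / (Q + 248.0) = 13
→ Q = 248.0·(161.0 − 13)/(13 − 0.01300) = 2826 L/s.

2830 L/s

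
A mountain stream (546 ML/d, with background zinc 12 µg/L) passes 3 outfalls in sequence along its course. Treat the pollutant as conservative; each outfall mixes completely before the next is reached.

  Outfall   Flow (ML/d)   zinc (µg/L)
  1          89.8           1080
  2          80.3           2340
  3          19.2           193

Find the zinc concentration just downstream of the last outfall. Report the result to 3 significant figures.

Outfall 1: combined Q = 635.8 ML/d; C = (546.0·12.00 + 89.80·1080)/635.8 = 162.8 µg/L.
Outfall 2: combined Q = 716.1 ML/d; C = (635.8·162.8 + 80.30·2340)/716.1 = 407.0 µg/L.
Outfall 3: combined Q = 735.3 ML/d; C = (716.1·407.0 + 19.20·193.0)/735.3 = 401.4 µg/L.

401 µg/L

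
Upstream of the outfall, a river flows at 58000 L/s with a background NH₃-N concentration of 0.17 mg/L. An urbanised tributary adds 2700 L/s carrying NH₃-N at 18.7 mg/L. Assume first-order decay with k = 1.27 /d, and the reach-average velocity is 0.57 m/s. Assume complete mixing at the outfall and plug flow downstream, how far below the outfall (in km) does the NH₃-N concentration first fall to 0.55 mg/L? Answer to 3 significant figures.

Mixed concentration C = ΣQC/ΣQ = (58000·0.1700 + 2700·18.70) / 60700 = 60350/60700 = 0.9942 mg/L.
Set 0.9942·exp(−k·t) = 0.55 → t = ln(0.9942/0.55)/k = 40280 s = 11.19 h.
Distance = v·t = 0.57·40280 = 22960 m = 22.96 km.

23.0 km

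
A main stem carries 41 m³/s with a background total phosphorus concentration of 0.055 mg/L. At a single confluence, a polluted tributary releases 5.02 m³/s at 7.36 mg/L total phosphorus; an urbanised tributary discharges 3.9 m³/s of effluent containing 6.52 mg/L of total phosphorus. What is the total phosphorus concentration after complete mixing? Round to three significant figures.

1.29 mg/L

After mixing, C = (41.00·0.05500 + 5.020·7.360 + 3.900·6.520) / 49.92 = 64.63/49.92 = 1.295 mg/L.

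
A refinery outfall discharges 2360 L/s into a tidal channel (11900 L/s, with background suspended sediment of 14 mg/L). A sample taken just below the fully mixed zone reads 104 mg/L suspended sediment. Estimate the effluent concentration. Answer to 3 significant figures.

Mass balance: 11900·14.00 + 2360·Cₑ = 14260·104.0
→ Cₑ = (14260·104.0 − 11900·14.00) / 2360 = 557.8 mg/L.

558 mg/L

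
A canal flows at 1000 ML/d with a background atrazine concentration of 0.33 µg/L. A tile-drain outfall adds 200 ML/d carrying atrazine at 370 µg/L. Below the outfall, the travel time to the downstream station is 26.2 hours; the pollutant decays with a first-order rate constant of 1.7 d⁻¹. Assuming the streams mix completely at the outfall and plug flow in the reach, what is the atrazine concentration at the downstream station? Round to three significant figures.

9.68 µg/L

Mass balance: C = (1000·0.3300 + 200.0·370.0) / 1200 = 74330/1200 = 61.94 µg/L.
Applying C = C₀e^(−kt): 61.94 × 0.1563 = 9.683 µg/L.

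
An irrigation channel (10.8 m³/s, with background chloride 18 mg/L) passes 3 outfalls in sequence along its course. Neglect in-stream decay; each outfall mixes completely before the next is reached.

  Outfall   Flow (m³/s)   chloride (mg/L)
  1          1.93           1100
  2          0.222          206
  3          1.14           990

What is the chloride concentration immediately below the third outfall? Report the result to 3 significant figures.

Below outfall 1: Q → 12.73 m³/s, C = (10.80·18.00 + 1.930·1100)/12.73 = 182.0 mg/L.
Below outfall 2: Q → 12.95 m³/s, C = (12.73·182.0 + 0.2220·206.0)/12.95 = 182.5 mg/L.
Below outfall 3: Q → 14.09 m³/s, C = (12.95·182.5 + 1.140·990.0)/14.09 = 247.8 mg/L.

248 mg/L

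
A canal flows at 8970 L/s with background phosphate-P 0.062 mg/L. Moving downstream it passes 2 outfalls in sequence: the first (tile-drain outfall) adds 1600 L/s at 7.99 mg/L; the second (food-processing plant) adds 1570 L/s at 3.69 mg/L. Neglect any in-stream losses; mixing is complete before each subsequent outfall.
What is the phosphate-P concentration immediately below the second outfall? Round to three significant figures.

1.58 mg/L

After outfall 1: Q = 8970 + 1600 = 10570 L/s; C = (8970·0.06200 + 1600·7.990)/10570 = 1.262 mg/L.
After outfall 2: Q = 10570 + 1570 = 12140 L/s; C = (10570·1.262 + 1570·3.690)/12140 = 1.576 mg/L.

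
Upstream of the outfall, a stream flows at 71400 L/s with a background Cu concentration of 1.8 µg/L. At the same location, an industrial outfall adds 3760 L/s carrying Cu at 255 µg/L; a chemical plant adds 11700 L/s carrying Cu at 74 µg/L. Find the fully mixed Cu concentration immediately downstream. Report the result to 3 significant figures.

22.5 µg/L

Mass balance: C = (71400·1.800 + 3760·255.0 + 11700·74.00) / 86860 = 1953000/86860 = 22.49 µg/L.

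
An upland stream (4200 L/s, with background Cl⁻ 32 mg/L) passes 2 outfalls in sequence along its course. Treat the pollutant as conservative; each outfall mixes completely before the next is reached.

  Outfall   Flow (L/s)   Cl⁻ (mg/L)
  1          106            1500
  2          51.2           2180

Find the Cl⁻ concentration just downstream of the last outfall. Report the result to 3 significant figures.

After outfall 1: Q = 4200 + 106.0 = 4306 L/s; C = (4200·32.00 + 106.0·1500)/4306 = 68.14 mg/L.
After outfall 2: Q = 4306 + 51.20 = 4357 L/s; C = (4306·68.14 + 51.20·2180)/4357 = 92.95 mg/L.

93.0 mg/L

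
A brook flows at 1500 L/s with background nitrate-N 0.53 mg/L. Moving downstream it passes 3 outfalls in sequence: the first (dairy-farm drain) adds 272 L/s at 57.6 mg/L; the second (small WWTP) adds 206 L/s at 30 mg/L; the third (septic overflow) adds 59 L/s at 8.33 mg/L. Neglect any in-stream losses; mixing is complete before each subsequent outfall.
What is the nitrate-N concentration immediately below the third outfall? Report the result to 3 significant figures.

Outfall 1: combined Q = 1772 L/s; C = (1500·0.5300 + 272.0·57.60)/1772 = 9.290 mg/L.
Outfall 2: combined Q = 1978 L/s; C = (1772·9.290 + 206.0·30.00)/1978 = 11.45 mg/L.
Outfall 3: combined Q = 2037 L/s; C = (1978·11.45 + 59.00·8.330)/2037 = 11.36 mg/L.

11.4 mg/L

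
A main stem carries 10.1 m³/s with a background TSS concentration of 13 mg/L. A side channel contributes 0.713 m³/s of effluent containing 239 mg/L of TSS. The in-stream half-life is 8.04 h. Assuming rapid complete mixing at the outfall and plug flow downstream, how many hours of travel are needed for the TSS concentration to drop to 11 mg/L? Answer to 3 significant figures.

10.8 h

Mixed concentration C = ΣQC/ΣQ = (10.10·13.00 + 0.7130·239.0) / 10.81 = 301.7/10.81 = 27.90 mg/L.
Half-life 8.04 h → k = ln 2 / 8.04 = 0.08621 h⁻¹ = 2.069 d⁻¹.
27.90·exp(−k·t) = 11 → t = ln(27.90/11)/k = 38870 s = 10.80 h.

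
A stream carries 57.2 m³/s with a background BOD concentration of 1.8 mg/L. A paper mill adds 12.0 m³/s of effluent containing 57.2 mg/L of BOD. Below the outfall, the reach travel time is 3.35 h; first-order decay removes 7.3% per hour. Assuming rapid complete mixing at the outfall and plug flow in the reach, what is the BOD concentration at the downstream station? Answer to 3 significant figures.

After mixing, C = (57.20·1.800 + 12.00·57.20) / 69.20 = 789.4/69.20 = 11.41 mg/L.
7.3%/h lost → k = −ln(1 − 0.073) = 0.07580 h⁻¹.
Decay over the reach: 11.41·exp(−kt) = 11.41·0.7757 = 8.849 mg/L.

8.85 mg/L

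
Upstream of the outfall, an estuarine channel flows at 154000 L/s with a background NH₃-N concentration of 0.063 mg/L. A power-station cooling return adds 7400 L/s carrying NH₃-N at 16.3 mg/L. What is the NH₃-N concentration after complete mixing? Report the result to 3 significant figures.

0.807 mg/L

Conservation of mass: C = (154000·0.06300 + 7400·16.30) / 161400 = 130300/161400 = 0.8074 mg/L.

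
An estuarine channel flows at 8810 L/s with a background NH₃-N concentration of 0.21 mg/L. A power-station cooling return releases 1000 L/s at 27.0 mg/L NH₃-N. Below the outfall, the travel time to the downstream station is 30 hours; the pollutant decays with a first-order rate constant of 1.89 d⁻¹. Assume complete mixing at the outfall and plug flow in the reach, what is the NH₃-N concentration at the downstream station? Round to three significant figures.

Mixed concentration C = ΣQC/ΣQ = (8810·0.2100 + 1000·27.00) / 9810 = 28850/9810 = 2.941 mg/L.
After decay, C = 2.941 × e^(−kt) = 2.941 × 0.09418 = 0.2770 mg/L.

0.277 mg/L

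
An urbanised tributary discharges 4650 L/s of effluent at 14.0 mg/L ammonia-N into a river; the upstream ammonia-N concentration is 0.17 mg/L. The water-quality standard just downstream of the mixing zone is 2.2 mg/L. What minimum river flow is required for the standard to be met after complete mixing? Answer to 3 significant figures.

Set C_mix = 2.2: (Q·0.1700 + 4650·14.00) / (Q + 4650) = 2.2
→ Q = 4650·(14.00 − 2.2)/(2.2 − 0.1700) = 27030 L/s.

27000 L/s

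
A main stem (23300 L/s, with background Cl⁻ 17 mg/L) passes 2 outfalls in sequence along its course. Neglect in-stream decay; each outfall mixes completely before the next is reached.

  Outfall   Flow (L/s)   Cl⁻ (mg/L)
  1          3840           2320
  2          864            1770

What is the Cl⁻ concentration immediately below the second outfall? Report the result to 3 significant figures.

387 mg/L

After outfall 1: Q = 23300 + 3840 = 27140 L/s; C = (23300·17.00 + 3840·2320)/27140 = 342.8 mg/L.
After outfall 2: Q = 27140 + 864.0 = 28000 L/s; C = (27140·342.8 + 864.0·1770)/28000 = 386.9 mg/L.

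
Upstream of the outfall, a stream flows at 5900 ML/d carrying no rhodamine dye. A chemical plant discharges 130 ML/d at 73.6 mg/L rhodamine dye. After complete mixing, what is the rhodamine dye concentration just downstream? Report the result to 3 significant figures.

Mass balance: C = (5900·0 + 130.0·73.60) / 6030 = 9568/6030 = 1.587 mg/L.

1.59 mg/L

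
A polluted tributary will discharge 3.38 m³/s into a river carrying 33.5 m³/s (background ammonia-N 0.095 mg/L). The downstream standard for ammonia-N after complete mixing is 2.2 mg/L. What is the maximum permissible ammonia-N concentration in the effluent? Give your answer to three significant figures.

At the limit, (Qr·Cr + Qe·Cₑ)/(Qr + Qe) = 2.2:
Cₑ = (36.88·2.2 − 33.50·0.09500) / 3.380 = 23.06 mg/L.

23.1 mg/L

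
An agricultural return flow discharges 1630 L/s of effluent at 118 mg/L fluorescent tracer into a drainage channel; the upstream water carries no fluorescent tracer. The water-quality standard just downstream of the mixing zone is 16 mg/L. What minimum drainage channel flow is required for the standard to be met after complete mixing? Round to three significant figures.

10400 L/s

Set C_mix = 16: (Q·0 + 1630·118.0) / (Q + 1630) = 16
→ Q = 1630·(118.0 − 16)/(16 − 0) = 10390 L/s.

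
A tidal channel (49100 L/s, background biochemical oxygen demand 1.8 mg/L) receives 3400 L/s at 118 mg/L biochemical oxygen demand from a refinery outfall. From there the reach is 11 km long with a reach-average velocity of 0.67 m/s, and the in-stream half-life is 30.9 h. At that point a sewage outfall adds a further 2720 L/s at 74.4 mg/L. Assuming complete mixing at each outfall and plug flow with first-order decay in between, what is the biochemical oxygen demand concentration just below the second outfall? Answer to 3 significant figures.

11.7 mg/L

Flow-weighted average: C = (49100·1.800 + 3400·118.0) / 52500 = 489600/52500 = 9.325 mg/L; combined flow 52500 L/s.
Travel time t = 11·1000 / 0.67 = 16420 s = 4.561 h.
Half-life 30.9 h → k = ln 2 / 30.9 = 0.02243 h⁻¹ = 0.5384 d⁻¹.
Applying C = C₀e^(−kt): 9.325 × 0.9028 = 8.419 mg/L.
Second outfall: C = (52500·8.419 + 2720·74.40)/55220 = 11.67 mg/L.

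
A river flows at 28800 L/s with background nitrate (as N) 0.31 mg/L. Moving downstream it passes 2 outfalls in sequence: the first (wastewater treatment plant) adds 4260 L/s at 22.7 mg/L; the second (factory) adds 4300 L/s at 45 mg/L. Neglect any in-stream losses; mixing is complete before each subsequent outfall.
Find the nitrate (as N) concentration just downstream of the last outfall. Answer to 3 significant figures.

8.01 mg/L

Below outfall 1: Q → 33060 L/s, C = (28800·0.3100 + 4260·22.70)/33060 = 3.195 mg/L.
Below outfall 2: Q → 37360 L/s, C = (33060·3.195 + 4300·45.00)/37360 = 8.007 mg/L.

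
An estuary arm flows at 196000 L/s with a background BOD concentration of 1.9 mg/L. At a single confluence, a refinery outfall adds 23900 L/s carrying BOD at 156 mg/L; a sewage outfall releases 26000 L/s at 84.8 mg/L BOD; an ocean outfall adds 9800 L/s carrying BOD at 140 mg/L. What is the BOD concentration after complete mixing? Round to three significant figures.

After mixing, C = (196000·1.900 + 23900·156.0 + 26000·84.80 + 9800·140.0) / 255700 = 7678000/255700 = 30.03 mg/L.

30.0 mg/L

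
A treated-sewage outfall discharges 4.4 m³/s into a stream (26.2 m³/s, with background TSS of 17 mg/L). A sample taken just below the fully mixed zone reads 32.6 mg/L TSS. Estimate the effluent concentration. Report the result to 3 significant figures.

Mass balance: 26.20·17.00 + 4.400·Cₑ = 30.60·32.60
→ Cₑ = (30.60·32.60 − 26.20·17.00) / 4.400 = 125.5 mg/L.

125 mg/L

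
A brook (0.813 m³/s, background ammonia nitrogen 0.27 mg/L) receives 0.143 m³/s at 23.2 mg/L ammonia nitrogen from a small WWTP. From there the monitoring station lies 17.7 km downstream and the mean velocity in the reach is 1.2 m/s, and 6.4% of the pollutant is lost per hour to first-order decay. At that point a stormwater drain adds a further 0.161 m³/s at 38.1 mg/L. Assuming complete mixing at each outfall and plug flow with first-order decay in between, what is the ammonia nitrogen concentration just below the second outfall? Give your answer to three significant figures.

7.91 mg/L

After mixing, C = (0.8130·0.2700 + 0.1430·23.20) / 0.9560 = 3.537/0.9560 = 3.700 mg/L; combined flow 0.9560 m³/s.
Travel time t = 17.7·1000 / 1.2 = 14750 s = 4.097 h.
6.4%/h lost → k = −ln(1 − 0.064) = 0.06614 h⁻¹.
First-order decay: C = 3.700·exp(−k·t) = 3.700·0.7626 = 2.822 mg/L.
Second outfall: C = (0.9560·2.822 + 0.1610·38.10)/1.117 = 7.907 mg/L.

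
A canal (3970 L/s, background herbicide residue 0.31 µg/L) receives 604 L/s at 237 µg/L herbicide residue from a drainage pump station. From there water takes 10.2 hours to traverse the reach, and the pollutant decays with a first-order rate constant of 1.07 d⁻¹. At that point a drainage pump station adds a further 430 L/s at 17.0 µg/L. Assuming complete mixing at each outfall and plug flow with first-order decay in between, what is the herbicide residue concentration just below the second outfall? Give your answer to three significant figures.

19.8 µg/L

Flow-weighted average: C = (3970·0.3100 + 604.0·237.0) / 4574 = 144400/4574 = 31.57 µg/L; combined flow 4574 L/s.
First-order decay: C = 31.57·exp(−k·t) = 31.57·0.6346 = 20.03 µg/L.
Second outfall: C = (4574·20.03 + 430.0·17.00)/5004 = 19.77 µg/L.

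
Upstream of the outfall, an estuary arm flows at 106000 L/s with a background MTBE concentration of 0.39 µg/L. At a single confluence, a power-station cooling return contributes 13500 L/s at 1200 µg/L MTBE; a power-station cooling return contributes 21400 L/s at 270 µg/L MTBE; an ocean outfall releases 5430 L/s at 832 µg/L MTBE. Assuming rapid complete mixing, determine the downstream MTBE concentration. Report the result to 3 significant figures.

Mixed concentration C = ΣQC/ΣQ = (106000·0.3900 + 13500·1200 + 21400·270.0 + 5430·832.0) / 146300 = 26540000/146300 = 181.4 µg/L.

181 µg/L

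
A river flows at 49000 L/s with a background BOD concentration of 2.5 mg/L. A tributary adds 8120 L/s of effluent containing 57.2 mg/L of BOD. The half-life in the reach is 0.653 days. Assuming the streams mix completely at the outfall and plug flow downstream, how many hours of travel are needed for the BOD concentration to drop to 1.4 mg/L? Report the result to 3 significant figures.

Conservation of mass: C = (49000·2.500 + 8120·57.20) / 57120 = 587000/57120 = 10.28 mg/L.
Half-life 0.653 d → k = ln 2 / 0.653 = 1.061 d⁻¹.
10.28·exp(−k·t) = 1.4 → t = ln(10.28/1.4)/k = 162200 s = 45.07 h.

45.1 h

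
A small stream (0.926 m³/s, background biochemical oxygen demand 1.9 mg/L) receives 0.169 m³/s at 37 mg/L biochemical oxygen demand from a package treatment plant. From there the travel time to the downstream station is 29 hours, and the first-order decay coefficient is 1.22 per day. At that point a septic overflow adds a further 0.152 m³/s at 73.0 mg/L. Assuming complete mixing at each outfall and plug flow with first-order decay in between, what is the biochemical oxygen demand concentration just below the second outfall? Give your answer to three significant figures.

Mixed concentration C = ΣQC/ΣQ = (0.9260·1.900 + 0.1690·37.00) / 1.095 = 8.012/1.095 = 7.317 mg/L; combined flow 1.095 m³/s.
After decay, C = 7.317 × e^(−kt) = 7.317 × 0.2290 = 1.675 mg/L.
At the second outfall, C = (1.095·1.675 + 0.1520·73.00) / (1.095 + 0.1520) = 10.37 mg/L.

10.4 mg/L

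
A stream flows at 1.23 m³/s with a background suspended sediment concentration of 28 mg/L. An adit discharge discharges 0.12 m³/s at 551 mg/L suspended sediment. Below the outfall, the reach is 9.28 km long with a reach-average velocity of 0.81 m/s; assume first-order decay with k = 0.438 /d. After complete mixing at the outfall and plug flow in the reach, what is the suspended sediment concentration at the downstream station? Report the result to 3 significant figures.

Flow-weighted average: C = (1.230·28.00 + 0.1200·551.0) / 1.350 = 100.6/1.350 = 74.49 mg/L.
Travel time t = 9.28·1000 / 0.81 = 11460 s = 3.182 h.
After decay, C = 74.49 × e^(−kt) = 74.49 × 0.9436 = 70.29 mg/L.

70.3 mg/L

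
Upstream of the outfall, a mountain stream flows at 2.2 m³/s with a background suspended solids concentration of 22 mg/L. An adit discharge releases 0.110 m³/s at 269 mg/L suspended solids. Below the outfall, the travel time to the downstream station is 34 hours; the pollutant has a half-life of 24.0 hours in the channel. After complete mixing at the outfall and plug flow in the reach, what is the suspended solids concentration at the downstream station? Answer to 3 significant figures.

12.6 mg/L

Conservation of mass: C = (2.200·22.00 + 0.1100·269.0) / 2.310 = 77.99/2.310 = 33.76 mg/L.
Half-life 24.0 h → k = ln 2 / 24.0 = 0.02888 h⁻¹ = 0.6931 d⁻¹.
Decay over the reach: 33.76·exp(−kt) = 33.76·0.3746 = 12.65 mg/L.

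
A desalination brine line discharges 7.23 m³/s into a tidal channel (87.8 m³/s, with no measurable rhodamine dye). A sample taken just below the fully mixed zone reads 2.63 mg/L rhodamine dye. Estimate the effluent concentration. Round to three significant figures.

34.6 mg/L

Mass balance: 87.80·0 + 7.230·Cₑ = 95.03·2.630
→ Cₑ = (95.03·2.630 − 87.80·0) / 7.230 = 34.57 mg/L.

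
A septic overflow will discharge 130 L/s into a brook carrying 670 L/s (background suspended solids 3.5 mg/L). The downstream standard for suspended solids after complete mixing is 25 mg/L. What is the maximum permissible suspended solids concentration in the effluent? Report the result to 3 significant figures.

136 mg/L

At the limit, (Qr·Cr + Qe·Cₑ)/(Qr + Qe) = 25:
Cₑ = (800.0·25 − 670.0·3.500) / 130.0 = 135.8 mg/L.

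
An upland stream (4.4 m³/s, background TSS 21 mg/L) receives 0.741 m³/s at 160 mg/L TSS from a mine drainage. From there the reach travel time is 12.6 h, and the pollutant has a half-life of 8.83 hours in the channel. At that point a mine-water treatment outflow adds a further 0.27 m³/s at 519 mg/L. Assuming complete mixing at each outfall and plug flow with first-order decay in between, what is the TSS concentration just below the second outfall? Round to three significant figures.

Mixed concentration C = ΣQC/ΣQ = (4.400·21.00 + 0.7410·160.0) / 5.141 = 211.0/5.141 = 41.03 mg/L; combined flow 5.141 m³/s.
Half-life 8.83 h → k = ln 2 / 8.83 = 0.07850 h⁻¹ = 1.884 d⁻¹.
Applying C = C₀e^(−kt): 41.03 × 0.3719 = 15.26 mg/L.
At the second outfall, C = (5.141·15.26 + 0.2700·519.0) / (5.141 + 0.2700) = 40.40 mg/L.

40.4 mg/L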